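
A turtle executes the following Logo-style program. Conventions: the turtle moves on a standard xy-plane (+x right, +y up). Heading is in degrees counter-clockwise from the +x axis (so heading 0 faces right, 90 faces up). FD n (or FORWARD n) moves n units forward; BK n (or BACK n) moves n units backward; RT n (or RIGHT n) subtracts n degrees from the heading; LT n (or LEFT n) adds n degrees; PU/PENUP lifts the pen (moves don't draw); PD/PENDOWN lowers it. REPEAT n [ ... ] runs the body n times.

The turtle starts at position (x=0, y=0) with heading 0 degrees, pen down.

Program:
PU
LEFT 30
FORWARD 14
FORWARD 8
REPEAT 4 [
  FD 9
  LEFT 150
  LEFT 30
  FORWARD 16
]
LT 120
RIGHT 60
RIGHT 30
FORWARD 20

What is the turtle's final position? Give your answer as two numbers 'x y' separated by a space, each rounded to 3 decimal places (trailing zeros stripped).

Answer: 29.053 28.321

Derivation:
Executing turtle program step by step:
Start: pos=(0,0), heading=0, pen down
PU: pen up
LT 30: heading 0 -> 30
FD 14: (0,0) -> (12.124,7) [heading=30, move]
FD 8: (12.124,7) -> (19.053,11) [heading=30, move]
REPEAT 4 [
  -- iteration 1/4 --
  FD 9: (19.053,11) -> (26.847,15.5) [heading=30, move]
  LT 150: heading 30 -> 180
  LT 30: heading 180 -> 210
  FD 16: (26.847,15.5) -> (12.99,7.5) [heading=210, move]
  -- iteration 2/4 --
  FD 9: (12.99,7.5) -> (5.196,3) [heading=210, move]
  LT 150: heading 210 -> 0
  LT 30: heading 0 -> 30
  FD 16: (5.196,3) -> (19.053,11) [heading=30, move]
  -- iteration 3/4 --
  FD 9: (19.053,11) -> (26.847,15.5) [heading=30, move]
  LT 150: heading 30 -> 180
  LT 30: heading 180 -> 210
  FD 16: (26.847,15.5) -> (12.99,7.5) [heading=210, move]
  -- iteration 4/4 --
  FD 9: (12.99,7.5) -> (5.196,3) [heading=210, move]
  LT 150: heading 210 -> 0
  LT 30: heading 0 -> 30
  FD 16: (5.196,3) -> (19.053,11) [heading=30, move]
]
LT 120: heading 30 -> 150
RT 60: heading 150 -> 90
RT 30: heading 90 -> 60
FD 20: (19.053,11) -> (29.053,28.321) [heading=60, move]
Final: pos=(29.053,28.321), heading=60, 0 segment(s) drawn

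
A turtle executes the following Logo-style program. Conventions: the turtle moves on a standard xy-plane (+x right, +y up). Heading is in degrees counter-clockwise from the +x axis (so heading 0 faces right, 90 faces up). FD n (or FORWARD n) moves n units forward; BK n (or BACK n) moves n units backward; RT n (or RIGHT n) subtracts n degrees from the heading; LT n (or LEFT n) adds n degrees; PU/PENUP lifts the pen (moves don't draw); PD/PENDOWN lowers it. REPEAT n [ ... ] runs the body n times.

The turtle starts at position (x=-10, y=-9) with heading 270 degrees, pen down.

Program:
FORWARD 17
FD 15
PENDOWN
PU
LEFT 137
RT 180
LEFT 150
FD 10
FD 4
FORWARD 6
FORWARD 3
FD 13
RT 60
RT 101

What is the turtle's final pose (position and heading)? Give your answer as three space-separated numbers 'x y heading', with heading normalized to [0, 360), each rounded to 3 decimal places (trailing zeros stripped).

Executing turtle program step by step:
Start: pos=(-10,-9), heading=270, pen down
FD 17: (-10,-9) -> (-10,-26) [heading=270, draw]
FD 15: (-10,-26) -> (-10,-41) [heading=270, draw]
PD: pen down
PU: pen up
LT 137: heading 270 -> 47
RT 180: heading 47 -> 227
LT 150: heading 227 -> 17
FD 10: (-10,-41) -> (-0.437,-38.076) [heading=17, move]
FD 4: (-0.437,-38.076) -> (3.388,-36.907) [heading=17, move]
FD 6: (3.388,-36.907) -> (9.126,-35.153) [heading=17, move]
FD 3: (9.126,-35.153) -> (11.995,-34.275) [heading=17, move]
FD 13: (11.995,-34.275) -> (24.427,-30.475) [heading=17, move]
RT 60: heading 17 -> 317
RT 101: heading 317 -> 216
Final: pos=(24.427,-30.475), heading=216, 2 segment(s) drawn

Answer: 24.427 -30.475 216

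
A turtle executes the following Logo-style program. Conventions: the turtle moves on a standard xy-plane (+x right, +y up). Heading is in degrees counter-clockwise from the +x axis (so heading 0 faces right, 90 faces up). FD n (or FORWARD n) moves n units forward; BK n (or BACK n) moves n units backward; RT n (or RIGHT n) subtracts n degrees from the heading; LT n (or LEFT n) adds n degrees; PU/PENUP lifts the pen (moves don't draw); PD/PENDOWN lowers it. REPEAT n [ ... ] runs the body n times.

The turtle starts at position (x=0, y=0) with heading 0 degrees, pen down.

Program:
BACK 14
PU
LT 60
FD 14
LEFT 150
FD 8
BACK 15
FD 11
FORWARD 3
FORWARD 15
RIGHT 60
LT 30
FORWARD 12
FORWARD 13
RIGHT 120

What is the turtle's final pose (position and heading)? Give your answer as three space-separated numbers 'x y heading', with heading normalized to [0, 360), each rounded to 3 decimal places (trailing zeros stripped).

Executing turtle program step by step:
Start: pos=(0,0), heading=0, pen down
BK 14: (0,0) -> (-14,0) [heading=0, draw]
PU: pen up
LT 60: heading 0 -> 60
FD 14: (-14,0) -> (-7,12.124) [heading=60, move]
LT 150: heading 60 -> 210
FD 8: (-7,12.124) -> (-13.928,8.124) [heading=210, move]
BK 15: (-13.928,8.124) -> (-0.938,15.624) [heading=210, move]
FD 11: (-0.938,15.624) -> (-10.464,10.124) [heading=210, move]
FD 3: (-10.464,10.124) -> (-13.062,8.624) [heading=210, move]
FD 15: (-13.062,8.624) -> (-26.053,1.124) [heading=210, move]
RT 60: heading 210 -> 150
LT 30: heading 150 -> 180
FD 12: (-26.053,1.124) -> (-38.053,1.124) [heading=180, move]
FD 13: (-38.053,1.124) -> (-51.053,1.124) [heading=180, move]
RT 120: heading 180 -> 60
Final: pos=(-51.053,1.124), heading=60, 1 segment(s) drawn

Answer: -51.053 1.124 60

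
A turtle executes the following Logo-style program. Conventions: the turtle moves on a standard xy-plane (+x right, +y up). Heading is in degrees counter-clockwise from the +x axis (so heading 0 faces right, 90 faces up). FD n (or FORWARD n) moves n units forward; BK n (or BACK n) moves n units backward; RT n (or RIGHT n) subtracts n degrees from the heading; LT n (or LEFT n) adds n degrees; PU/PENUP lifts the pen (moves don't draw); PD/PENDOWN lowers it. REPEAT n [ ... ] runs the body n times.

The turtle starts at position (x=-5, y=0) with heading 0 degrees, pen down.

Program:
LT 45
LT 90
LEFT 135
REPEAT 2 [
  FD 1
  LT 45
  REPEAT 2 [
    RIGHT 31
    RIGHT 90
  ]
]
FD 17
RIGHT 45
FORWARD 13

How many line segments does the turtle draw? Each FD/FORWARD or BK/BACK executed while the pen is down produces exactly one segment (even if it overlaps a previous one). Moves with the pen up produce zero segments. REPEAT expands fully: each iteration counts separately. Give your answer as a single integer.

Executing turtle program step by step:
Start: pos=(-5,0), heading=0, pen down
LT 45: heading 0 -> 45
LT 90: heading 45 -> 135
LT 135: heading 135 -> 270
REPEAT 2 [
  -- iteration 1/2 --
  FD 1: (-5,0) -> (-5,-1) [heading=270, draw]
  LT 45: heading 270 -> 315
  REPEAT 2 [
    -- iteration 1/2 --
    RT 31: heading 315 -> 284
    RT 90: heading 284 -> 194
    -- iteration 2/2 --
    RT 31: heading 194 -> 163
    RT 90: heading 163 -> 73
  ]
  -- iteration 2/2 --
  FD 1: (-5,-1) -> (-4.708,-0.044) [heading=73, draw]
  LT 45: heading 73 -> 118
  REPEAT 2 [
    -- iteration 1/2 --
    RT 31: heading 118 -> 87
    RT 90: heading 87 -> 357
    -- iteration 2/2 --
    RT 31: heading 357 -> 326
    RT 90: heading 326 -> 236
  ]
]
FD 17: (-4.708,-0.044) -> (-14.214,-14.137) [heading=236, draw]
RT 45: heading 236 -> 191
FD 13: (-14.214,-14.137) -> (-26.975,-16.618) [heading=191, draw]
Final: pos=(-26.975,-16.618), heading=191, 4 segment(s) drawn
Segments drawn: 4

Answer: 4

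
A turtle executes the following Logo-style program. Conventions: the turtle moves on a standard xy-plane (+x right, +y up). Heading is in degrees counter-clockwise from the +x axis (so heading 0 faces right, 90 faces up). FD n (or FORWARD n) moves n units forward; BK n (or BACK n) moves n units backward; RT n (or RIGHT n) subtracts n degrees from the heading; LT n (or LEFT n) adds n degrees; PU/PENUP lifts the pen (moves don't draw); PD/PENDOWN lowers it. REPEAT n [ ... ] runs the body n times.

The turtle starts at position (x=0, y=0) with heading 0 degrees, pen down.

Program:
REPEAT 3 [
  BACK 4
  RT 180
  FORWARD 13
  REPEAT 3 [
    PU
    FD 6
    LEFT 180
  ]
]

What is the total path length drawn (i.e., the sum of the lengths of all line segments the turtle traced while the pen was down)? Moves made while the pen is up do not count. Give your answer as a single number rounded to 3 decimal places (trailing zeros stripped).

Answer: 17

Derivation:
Executing turtle program step by step:
Start: pos=(0,0), heading=0, pen down
REPEAT 3 [
  -- iteration 1/3 --
  BK 4: (0,0) -> (-4,0) [heading=0, draw]
  RT 180: heading 0 -> 180
  FD 13: (-4,0) -> (-17,0) [heading=180, draw]
  REPEAT 3 [
    -- iteration 1/3 --
    PU: pen up
    FD 6: (-17,0) -> (-23,0) [heading=180, move]
    LT 180: heading 180 -> 0
    -- iteration 2/3 --
    PU: pen up
    FD 6: (-23,0) -> (-17,0) [heading=0, move]
    LT 180: heading 0 -> 180
    -- iteration 3/3 --
    PU: pen up
    FD 6: (-17,0) -> (-23,0) [heading=180, move]
    LT 180: heading 180 -> 0
  ]
  -- iteration 2/3 --
  BK 4: (-23,0) -> (-27,0) [heading=0, move]
  RT 180: heading 0 -> 180
  FD 13: (-27,0) -> (-40,0) [heading=180, move]
  REPEAT 3 [
    -- iteration 1/3 --
    PU: pen up
    FD 6: (-40,0) -> (-46,0) [heading=180, move]
    LT 180: heading 180 -> 0
    -- iteration 2/3 --
    PU: pen up
    FD 6: (-46,0) -> (-40,0) [heading=0, move]
    LT 180: heading 0 -> 180
    -- iteration 3/3 --
    PU: pen up
    FD 6: (-40,0) -> (-46,0) [heading=180, move]
    LT 180: heading 180 -> 0
  ]
  -- iteration 3/3 --
  BK 4: (-46,0) -> (-50,0) [heading=0, move]
  RT 180: heading 0 -> 180
  FD 13: (-50,0) -> (-63,0) [heading=180, move]
  REPEAT 3 [
    -- iteration 1/3 --
    PU: pen up
    FD 6: (-63,0) -> (-69,0) [heading=180, move]
    LT 180: heading 180 -> 0
    -- iteration 2/3 --
    PU: pen up
    FD 6: (-69,0) -> (-63,0) [heading=0, move]
    LT 180: heading 0 -> 180
    -- iteration 3/3 --
    PU: pen up
    FD 6: (-63,0) -> (-69,0) [heading=180, move]
    LT 180: heading 180 -> 0
  ]
]
Final: pos=(-69,0), heading=0, 2 segment(s) drawn

Segment lengths:
  seg 1: (0,0) -> (-4,0), length = 4
  seg 2: (-4,0) -> (-17,0), length = 13
Total = 17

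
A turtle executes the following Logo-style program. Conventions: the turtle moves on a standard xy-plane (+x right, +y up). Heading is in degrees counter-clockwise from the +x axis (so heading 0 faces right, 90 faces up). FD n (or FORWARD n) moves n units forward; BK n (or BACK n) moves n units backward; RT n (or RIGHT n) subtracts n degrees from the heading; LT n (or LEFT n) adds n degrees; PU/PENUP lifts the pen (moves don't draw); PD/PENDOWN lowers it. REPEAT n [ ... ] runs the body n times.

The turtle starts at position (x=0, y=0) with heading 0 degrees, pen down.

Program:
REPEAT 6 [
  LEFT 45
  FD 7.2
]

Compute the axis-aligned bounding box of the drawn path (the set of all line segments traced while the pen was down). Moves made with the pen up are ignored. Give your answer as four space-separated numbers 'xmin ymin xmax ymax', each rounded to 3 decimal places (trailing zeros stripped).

Executing turtle program step by step:
Start: pos=(0,0), heading=0, pen down
REPEAT 6 [
  -- iteration 1/6 --
  LT 45: heading 0 -> 45
  FD 7.2: (0,0) -> (5.091,5.091) [heading=45, draw]
  -- iteration 2/6 --
  LT 45: heading 45 -> 90
  FD 7.2: (5.091,5.091) -> (5.091,12.291) [heading=90, draw]
  -- iteration 3/6 --
  LT 45: heading 90 -> 135
  FD 7.2: (5.091,12.291) -> (0,17.382) [heading=135, draw]
  -- iteration 4/6 --
  LT 45: heading 135 -> 180
  FD 7.2: (0,17.382) -> (-7.2,17.382) [heading=180, draw]
  -- iteration 5/6 --
  LT 45: heading 180 -> 225
  FD 7.2: (-7.2,17.382) -> (-12.291,12.291) [heading=225, draw]
  -- iteration 6/6 --
  LT 45: heading 225 -> 270
  FD 7.2: (-12.291,12.291) -> (-12.291,5.091) [heading=270, draw]
]
Final: pos=(-12.291,5.091), heading=270, 6 segment(s) drawn

Segment endpoints: x in {-12.291, -12.291, -7.2, 0, 0, 5.091}, y in {0, 5.091, 12.291, 17.382}
xmin=-12.291, ymin=0, xmax=5.091, ymax=17.382

Answer: -12.291 0 5.091 17.382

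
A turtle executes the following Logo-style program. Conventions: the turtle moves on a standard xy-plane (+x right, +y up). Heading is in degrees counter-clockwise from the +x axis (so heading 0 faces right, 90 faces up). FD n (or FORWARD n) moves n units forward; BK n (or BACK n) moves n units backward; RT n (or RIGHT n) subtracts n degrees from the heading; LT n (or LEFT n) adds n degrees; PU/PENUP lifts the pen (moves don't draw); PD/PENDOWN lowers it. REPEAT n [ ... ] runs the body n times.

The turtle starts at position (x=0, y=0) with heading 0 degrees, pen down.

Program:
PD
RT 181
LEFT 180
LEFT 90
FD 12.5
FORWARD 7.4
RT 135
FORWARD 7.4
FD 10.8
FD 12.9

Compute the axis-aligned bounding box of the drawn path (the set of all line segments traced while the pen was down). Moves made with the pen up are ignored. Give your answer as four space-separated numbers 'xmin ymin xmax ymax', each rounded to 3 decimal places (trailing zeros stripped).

Executing turtle program step by step:
Start: pos=(0,0), heading=0, pen down
PD: pen down
RT 181: heading 0 -> 179
LT 180: heading 179 -> 359
LT 90: heading 359 -> 89
FD 12.5: (0,0) -> (0.218,12.498) [heading=89, draw]
FD 7.4: (0.218,12.498) -> (0.347,19.897) [heading=89, draw]
RT 135: heading 89 -> 314
FD 7.4: (0.347,19.897) -> (5.488,14.574) [heading=314, draw]
FD 10.8: (5.488,14.574) -> (12.99,6.805) [heading=314, draw]
FD 12.9: (12.99,6.805) -> (21.951,-2.474) [heading=314, draw]
Final: pos=(21.951,-2.474), heading=314, 5 segment(s) drawn

Segment endpoints: x in {0, 0.218, 0.347, 5.488, 12.99, 21.951}, y in {-2.474, 0, 6.805, 12.498, 14.574, 19.897}
xmin=0, ymin=-2.474, xmax=21.951, ymax=19.897

Answer: 0 -2.474 21.951 19.897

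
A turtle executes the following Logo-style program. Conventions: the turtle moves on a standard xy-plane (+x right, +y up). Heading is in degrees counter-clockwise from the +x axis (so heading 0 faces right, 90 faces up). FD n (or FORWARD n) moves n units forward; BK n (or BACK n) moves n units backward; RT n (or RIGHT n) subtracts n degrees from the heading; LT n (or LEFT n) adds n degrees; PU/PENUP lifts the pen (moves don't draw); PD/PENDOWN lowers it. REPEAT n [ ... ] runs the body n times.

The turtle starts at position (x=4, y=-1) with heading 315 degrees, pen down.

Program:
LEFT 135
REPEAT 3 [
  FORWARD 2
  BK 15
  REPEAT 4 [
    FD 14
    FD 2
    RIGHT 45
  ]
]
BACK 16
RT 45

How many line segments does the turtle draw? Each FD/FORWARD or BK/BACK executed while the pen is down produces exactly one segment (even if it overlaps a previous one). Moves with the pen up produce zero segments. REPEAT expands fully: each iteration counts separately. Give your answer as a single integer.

Executing turtle program step by step:
Start: pos=(4,-1), heading=315, pen down
LT 135: heading 315 -> 90
REPEAT 3 [
  -- iteration 1/3 --
  FD 2: (4,-1) -> (4,1) [heading=90, draw]
  BK 15: (4,1) -> (4,-14) [heading=90, draw]
  REPEAT 4 [
    -- iteration 1/4 --
    FD 14: (4,-14) -> (4,0) [heading=90, draw]
    FD 2: (4,0) -> (4,2) [heading=90, draw]
    RT 45: heading 90 -> 45
    -- iteration 2/4 --
    FD 14: (4,2) -> (13.899,11.899) [heading=45, draw]
    FD 2: (13.899,11.899) -> (15.314,13.314) [heading=45, draw]
    RT 45: heading 45 -> 0
    -- iteration 3/4 --
    FD 14: (15.314,13.314) -> (29.314,13.314) [heading=0, draw]
    FD 2: (29.314,13.314) -> (31.314,13.314) [heading=0, draw]
    RT 45: heading 0 -> 315
    -- iteration 4/4 --
    FD 14: (31.314,13.314) -> (41.213,3.414) [heading=315, draw]
    FD 2: (41.213,3.414) -> (42.627,2) [heading=315, draw]
    RT 45: heading 315 -> 270
  ]
  -- iteration 2/3 --
  FD 2: (42.627,2) -> (42.627,0) [heading=270, draw]
  BK 15: (42.627,0) -> (42.627,15) [heading=270, draw]
  REPEAT 4 [
    -- iteration 1/4 --
    FD 14: (42.627,15) -> (42.627,1) [heading=270, draw]
    FD 2: (42.627,1) -> (42.627,-1) [heading=270, draw]
    RT 45: heading 270 -> 225
    -- iteration 2/4 --
    FD 14: (42.627,-1) -> (32.728,-10.899) [heading=225, draw]
    FD 2: (32.728,-10.899) -> (31.314,-12.314) [heading=225, draw]
    RT 45: heading 225 -> 180
    -- iteration 3/4 --
    FD 14: (31.314,-12.314) -> (17.314,-12.314) [heading=180, draw]
    FD 2: (17.314,-12.314) -> (15.314,-12.314) [heading=180, draw]
    RT 45: heading 180 -> 135
    -- iteration 4/4 --
    FD 14: (15.314,-12.314) -> (5.414,-2.414) [heading=135, draw]
    FD 2: (5.414,-2.414) -> (4,-1) [heading=135, draw]
    RT 45: heading 135 -> 90
  ]
  -- iteration 3/3 --
  FD 2: (4,-1) -> (4,1) [heading=90, draw]
  BK 15: (4,1) -> (4,-14) [heading=90, draw]
  REPEAT 4 [
    -- iteration 1/4 --
    FD 14: (4,-14) -> (4,0) [heading=90, draw]
    FD 2: (4,0) -> (4,2) [heading=90, draw]
    RT 45: heading 90 -> 45
    -- iteration 2/4 --
    FD 14: (4,2) -> (13.899,11.899) [heading=45, draw]
    FD 2: (13.899,11.899) -> (15.314,13.314) [heading=45, draw]
    RT 45: heading 45 -> 0
    -- iteration 3/4 --
    FD 14: (15.314,13.314) -> (29.314,13.314) [heading=0, draw]
    FD 2: (29.314,13.314) -> (31.314,13.314) [heading=0, draw]
    RT 45: heading 0 -> 315
    -- iteration 4/4 --
    FD 14: (31.314,13.314) -> (41.213,3.414) [heading=315, draw]
    FD 2: (41.213,3.414) -> (42.627,2) [heading=315, draw]
    RT 45: heading 315 -> 270
  ]
]
BK 16: (42.627,2) -> (42.627,18) [heading=270, draw]
RT 45: heading 270 -> 225
Final: pos=(42.627,18), heading=225, 31 segment(s) drawn
Segments drawn: 31

Answer: 31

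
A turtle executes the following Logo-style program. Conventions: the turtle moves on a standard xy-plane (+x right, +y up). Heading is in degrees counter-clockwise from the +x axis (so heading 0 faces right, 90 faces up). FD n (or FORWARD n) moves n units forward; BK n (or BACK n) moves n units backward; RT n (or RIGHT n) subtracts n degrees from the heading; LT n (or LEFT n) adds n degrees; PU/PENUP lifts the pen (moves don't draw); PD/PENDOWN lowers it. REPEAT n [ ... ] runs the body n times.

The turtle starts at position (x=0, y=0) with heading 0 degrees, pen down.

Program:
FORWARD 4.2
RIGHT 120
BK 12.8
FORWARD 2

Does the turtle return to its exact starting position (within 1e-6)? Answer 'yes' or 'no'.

Executing turtle program step by step:
Start: pos=(0,0), heading=0, pen down
FD 4.2: (0,0) -> (4.2,0) [heading=0, draw]
RT 120: heading 0 -> 240
BK 12.8: (4.2,0) -> (10.6,11.085) [heading=240, draw]
FD 2: (10.6,11.085) -> (9.6,9.353) [heading=240, draw]
Final: pos=(9.6,9.353), heading=240, 3 segment(s) drawn

Start position: (0, 0)
Final position: (9.6, 9.353)
Distance = 13.403; >= 1e-6 -> NOT closed

Answer: no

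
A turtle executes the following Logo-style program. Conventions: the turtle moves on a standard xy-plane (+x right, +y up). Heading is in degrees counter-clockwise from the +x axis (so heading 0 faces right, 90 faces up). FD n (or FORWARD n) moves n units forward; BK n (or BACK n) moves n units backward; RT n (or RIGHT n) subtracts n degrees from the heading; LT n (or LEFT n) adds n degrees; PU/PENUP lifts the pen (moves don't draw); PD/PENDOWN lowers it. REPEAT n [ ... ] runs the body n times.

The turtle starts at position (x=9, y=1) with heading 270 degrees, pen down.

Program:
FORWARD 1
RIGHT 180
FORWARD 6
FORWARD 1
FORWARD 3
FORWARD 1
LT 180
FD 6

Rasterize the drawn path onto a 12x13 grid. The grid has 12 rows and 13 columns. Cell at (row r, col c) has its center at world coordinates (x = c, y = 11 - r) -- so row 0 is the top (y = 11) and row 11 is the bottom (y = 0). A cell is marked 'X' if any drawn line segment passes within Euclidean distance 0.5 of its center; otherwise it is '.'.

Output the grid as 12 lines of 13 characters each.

Segment 0: (9,1) -> (9,0)
Segment 1: (9,0) -> (9,6)
Segment 2: (9,6) -> (9,7)
Segment 3: (9,7) -> (9,10)
Segment 4: (9,10) -> (9,11)
Segment 5: (9,11) -> (9,5)

Answer: .........X...
.........X...
.........X...
.........X...
.........X...
.........X...
.........X...
.........X...
.........X...
.........X...
.........X...
.........X...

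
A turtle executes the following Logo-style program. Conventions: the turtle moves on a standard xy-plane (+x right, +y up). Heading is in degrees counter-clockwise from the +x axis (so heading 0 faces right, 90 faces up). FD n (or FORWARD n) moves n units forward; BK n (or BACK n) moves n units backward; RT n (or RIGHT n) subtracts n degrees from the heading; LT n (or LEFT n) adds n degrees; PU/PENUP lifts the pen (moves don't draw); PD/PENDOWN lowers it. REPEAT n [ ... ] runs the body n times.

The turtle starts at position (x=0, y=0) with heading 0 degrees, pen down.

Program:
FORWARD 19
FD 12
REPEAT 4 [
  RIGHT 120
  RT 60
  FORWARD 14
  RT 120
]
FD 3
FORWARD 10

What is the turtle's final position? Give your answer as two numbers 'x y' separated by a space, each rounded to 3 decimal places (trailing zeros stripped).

Answer: 24.5 -35.507

Derivation:
Executing turtle program step by step:
Start: pos=(0,0), heading=0, pen down
FD 19: (0,0) -> (19,0) [heading=0, draw]
FD 12: (19,0) -> (31,0) [heading=0, draw]
REPEAT 4 [
  -- iteration 1/4 --
  RT 120: heading 0 -> 240
  RT 60: heading 240 -> 180
  FD 14: (31,0) -> (17,0) [heading=180, draw]
  RT 120: heading 180 -> 60
  -- iteration 2/4 --
  RT 120: heading 60 -> 300
  RT 60: heading 300 -> 240
  FD 14: (17,0) -> (10,-12.124) [heading=240, draw]
  RT 120: heading 240 -> 120
  -- iteration 3/4 --
  RT 120: heading 120 -> 0
  RT 60: heading 0 -> 300
  FD 14: (10,-12.124) -> (17,-24.249) [heading=300, draw]
  RT 120: heading 300 -> 180
  -- iteration 4/4 --
  RT 120: heading 180 -> 60
  RT 60: heading 60 -> 0
  FD 14: (17,-24.249) -> (31,-24.249) [heading=0, draw]
  RT 120: heading 0 -> 240
]
FD 3: (31,-24.249) -> (29.5,-26.847) [heading=240, draw]
FD 10: (29.5,-26.847) -> (24.5,-35.507) [heading=240, draw]
Final: pos=(24.5,-35.507), heading=240, 8 segment(s) drawn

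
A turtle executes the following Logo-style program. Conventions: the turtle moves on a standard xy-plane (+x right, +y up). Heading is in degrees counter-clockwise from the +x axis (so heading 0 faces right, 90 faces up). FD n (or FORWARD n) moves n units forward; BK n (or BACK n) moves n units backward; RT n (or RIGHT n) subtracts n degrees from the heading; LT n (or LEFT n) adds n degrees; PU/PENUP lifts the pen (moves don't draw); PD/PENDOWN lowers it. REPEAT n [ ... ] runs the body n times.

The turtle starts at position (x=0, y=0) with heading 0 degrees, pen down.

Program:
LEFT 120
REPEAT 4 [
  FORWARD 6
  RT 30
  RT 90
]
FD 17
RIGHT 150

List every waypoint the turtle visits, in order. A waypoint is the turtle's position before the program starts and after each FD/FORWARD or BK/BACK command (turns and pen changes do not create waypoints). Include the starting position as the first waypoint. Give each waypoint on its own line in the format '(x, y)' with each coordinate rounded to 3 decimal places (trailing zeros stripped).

Executing turtle program step by step:
Start: pos=(0,0), heading=0, pen down
LT 120: heading 0 -> 120
REPEAT 4 [
  -- iteration 1/4 --
  FD 6: (0,0) -> (-3,5.196) [heading=120, draw]
  RT 30: heading 120 -> 90
  RT 90: heading 90 -> 0
  -- iteration 2/4 --
  FD 6: (-3,5.196) -> (3,5.196) [heading=0, draw]
  RT 30: heading 0 -> 330
  RT 90: heading 330 -> 240
  -- iteration 3/4 --
  FD 6: (3,5.196) -> (0,0) [heading=240, draw]
  RT 30: heading 240 -> 210
  RT 90: heading 210 -> 120
  -- iteration 4/4 --
  FD 6: (0,0) -> (-3,5.196) [heading=120, draw]
  RT 30: heading 120 -> 90
  RT 90: heading 90 -> 0
]
FD 17: (-3,5.196) -> (14,5.196) [heading=0, draw]
RT 150: heading 0 -> 210
Final: pos=(14,5.196), heading=210, 5 segment(s) drawn
Waypoints (6 total):
(0, 0)
(-3, 5.196)
(3, 5.196)
(0, 0)
(-3, 5.196)
(14, 5.196)

Answer: (0, 0)
(-3, 5.196)
(3, 5.196)
(0, 0)
(-3, 5.196)
(14, 5.196)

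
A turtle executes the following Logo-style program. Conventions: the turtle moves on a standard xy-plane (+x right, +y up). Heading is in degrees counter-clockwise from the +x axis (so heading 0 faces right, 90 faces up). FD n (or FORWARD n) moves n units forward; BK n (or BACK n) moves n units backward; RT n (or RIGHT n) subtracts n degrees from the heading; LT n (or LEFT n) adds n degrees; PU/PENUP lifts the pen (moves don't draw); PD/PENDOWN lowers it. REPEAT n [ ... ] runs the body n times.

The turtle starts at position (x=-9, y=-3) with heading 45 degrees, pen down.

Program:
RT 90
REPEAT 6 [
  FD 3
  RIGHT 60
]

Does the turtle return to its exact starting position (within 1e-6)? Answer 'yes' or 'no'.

Answer: yes

Derivation:
Executing turtle program step by step:
Start: pos=(-9,-3), heading=45, pen down
RT 90: heading 45 -> 315
REPEAT 6 [
  -- iteration 1/6 --
  FD 3: (-9,-3) -> (-6.879,-5.121) [heading=315, draw]
  RT 60: heading 315 -> 255
  -- iteration 2/6 --
  FD 3: (-6.879,-5.121) -> (-7.655,-8.019) [heading=255, draw]
  RT 60: heading 255 -> 195
  -- iteration 3/6 --
  FD 3: (-7.655,-8.019) -> (-10.553,-8.796) [heading=195, draw]
  RT 60: heading 195 -> 135
  -- iteration 4/6 --
  FD 3: (-10.553,-8.796) -> (-12.674,-6.674) [heading=135, draw]
  RT 60: heading 135 -> 75
  -- iteration 5/6 --
  FD 3: (-12.674,-6.674) -> (-11.898,-3.776) [heading=75, draw]
  RT 60: heading 75 -> 15
  -- iteration 6/6 --
  FD 3: (-11.898,-3.776) -> (-9,-3) [heading=15, draw]
  RT 60: heading 15 -> 315
]
Final: pos=(-9,-3), heading=315, 6 segment(s) drawn

Start position: (-9, -3)
Final position: (-9, -3)
Distance = 0; < 1e-6 -> CLOSED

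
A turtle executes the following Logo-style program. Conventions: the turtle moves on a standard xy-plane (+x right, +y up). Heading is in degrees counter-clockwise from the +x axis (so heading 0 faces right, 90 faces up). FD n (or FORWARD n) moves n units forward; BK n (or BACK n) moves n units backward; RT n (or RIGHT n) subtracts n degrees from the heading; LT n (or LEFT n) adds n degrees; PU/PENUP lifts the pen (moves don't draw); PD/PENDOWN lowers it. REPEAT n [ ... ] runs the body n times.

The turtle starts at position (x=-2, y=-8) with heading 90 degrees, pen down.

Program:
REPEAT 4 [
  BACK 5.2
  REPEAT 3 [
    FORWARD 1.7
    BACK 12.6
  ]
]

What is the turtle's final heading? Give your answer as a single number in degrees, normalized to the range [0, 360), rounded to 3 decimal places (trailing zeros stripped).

Answer: 90

Derivation:
Executing turtle program step by step:
Start: pos=(-2,-8), heading=90, pen down
REPEAT 4 [
  -- iteration 1/4 --
  BK 5.2: (-2,-8) -> (-2,-13.2) [heading=90, draw]
  REPEAT 3 [
    -- iteration 1/3 --
    FD 1.7: (-2,-13.2) -> (-2,-11.5) [heading=90, draw]
    BK 12.6: (-2,-11.5) -> (-2,-24.1) [heading=90, draw]
    -- iteration 2/3 --
    FD 1.7: (-2,-24.1) -> (-2,-22.4) [heading=90, draw]
    BK 12.6: (-2,-22.4) -> (-2,-35) [heading=90, draw]
    -- iteration 3/3 --
    FD 1.7: (-2,-35) -> (-2,-33.3) [heading=90, draw]
    BK 12.6: (-2,-33.3) -> (-2,-45.9) [heading=90, draw]
  ]
  -- iteration 2/4 --
  BK 5.2: (-2,-45.9) -> (-2,-51.1) [heading=90, draw]
  REPEAT 3 [
    -- iteration 1/3 --
    FD 1.7: (-2,-51.1) -> (-2,-49.4) [heading=90, draw]
    BK 12.6: (-2,-49.4) -> (-2,-62) [heading=90, draw]
    -- iteration 2/3 --
    FD 1.7: (-2,-62) -> (-2,-60.3) [heading=90, draw]
    BK 12.6: (-2,-60.3) -> (-2,-72.9) [heading=90, draw]
    -- iteration 3/3 --
    FD 1.7: (-2,-72.9) -> (-2,-71.2) [heading=90, draw]
    BK 12.6: (-2,-71.2) -> (-2,-83.8) [heading=90, draw]
  ]
  -- iteration 3/4 --
  BK 5.2: (-2,-83.8) -> (-2,-89) [heading=90, draw]
  REPEAT 3 [
    -- iteration 1/3 --
    FD 1.7: (-2,-89) -> (-2,-87.3) [heading=90, draw]
    BK 12.6: (-2,-87.3) -> (-2,-99.9) [heading=90, draw]
    -- iteration 2/3 --
    FD 1.7: (-2,-99.9) -> (-2,-98.2) [heading=90, draw]
    BK 12.6: (-2,-98.2) -> (-2,-110.8) [heading=90, draw]
    -- iteration 3/3 --
    FD 1.7: (-2,-110.8) -> (-2,-109.1) [heading=90, draw]
    BK 12.6: (-2,-109.1) -> (-2,-121.7) [heading=90, draw]
  ]
  -- iteration 4/4 --
  BK 5.2: (-2,-121.7) -> (-2,-126.9) [heading=90, draw]
  REPEAT 3 [
    -- iteration 1/3 --
    FD 1.7: (-2,-126.9) -> (-2,-125.2) [heading=90, draw]
    BK 12.6: (-2,-125.2) -> (-2,-137.8) [heading=90, draw]
    -- iteration 2/3 --
    FD 1.7: (-2,-137.8) -> (-2,-136.1) [heading=90, draw]
    BK 12.6: (-2,-136.1) -> (-2,-148.7) [heading=90, draw]
    -- iteration 3/3 --
    FD 1.7: (-2,-148.7) -> (-2,-147) [heading=90, draw]
    BK 12.6: (-2,-147) -> (-2,-159.6) [heading=90, draw]
  ]
]
Final: pos=(-2,-159.6), heading=90, 28 segment(s) drawn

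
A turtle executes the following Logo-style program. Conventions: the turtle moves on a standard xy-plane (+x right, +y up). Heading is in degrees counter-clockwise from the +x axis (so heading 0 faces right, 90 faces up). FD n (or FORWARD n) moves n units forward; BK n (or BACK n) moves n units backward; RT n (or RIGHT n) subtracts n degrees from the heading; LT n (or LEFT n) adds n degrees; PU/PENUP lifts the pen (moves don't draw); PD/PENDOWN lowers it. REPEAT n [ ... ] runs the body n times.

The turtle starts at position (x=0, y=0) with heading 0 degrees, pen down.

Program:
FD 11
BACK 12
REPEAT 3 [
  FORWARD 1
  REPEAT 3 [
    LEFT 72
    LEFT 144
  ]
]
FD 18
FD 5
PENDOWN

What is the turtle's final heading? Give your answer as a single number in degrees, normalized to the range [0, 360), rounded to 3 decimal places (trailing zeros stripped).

Executing turtle program step by step:
Start: pos=(0,0), heading=0, pen down
FD 11: (0,0) -> (11,0) [heading=0, draw]
BK 12: (11,0) -> (-1,0) [heading=0, draw]
REPEAT 3 [
  -- iteration 1/3 --
  FD 1: (-1,0) -> (0,0) [heading=0, draw]
  REPEAT 3 [
    -- iteration 1/3 --
    LT 72: heading 0 -> 72
    LT 144: heading 72 -> 216
    -- iteration 2/3 --
    LT 72: heading 216 -> 288
    LT 144: heading 288 -> 72
    -- iteration 3/3 --
    LT 72: heading 72 -> 144
    LT 144: heading 144 -> 288
  ]
  -- iteration 2/3 --
  FD 1: (0,0) -> (0.309,-0.951) [heading=288, draw]
  REPEAT 3 [
    -- iteration 1/3 --
    LT 72: heading 288 -> 0
    LT 144: heading 0 -> 144
    -- iteration 2/3 --
    LT 72: heading 144 -> 216
    LT 144: heading 216 -> 0
    -- iteration 3/3 --
    LT 72: heading 0 -> 72
    LT 144: heading 72 -> 216
  ]
  -- iteration 3/3 --
  FD 1: (0.309,-0.951) -> (-0.5,-1.539) [heading=216, draw]
  REPEAT 3 [
    -- iteration 1/3 --
    LT 72: heading 216 -> 288
    LT 144: heading 288 -> 72
    -- iteration 2/3 --
    LT 72: heading 72 -> 144
    LT 144: heading 144 -> 288
    -- iteration 3/3 --
    LT 72: heading 288 -> 0
    LT 144: heading 0 -> 144
  ]
]
FD 18: (-0.5,-1.539) -> (-15.062,9.041) [heading=144, draw]
FD 5: (-15.062,9.041) -> (-19.107,11.98) [heading=144, draw]
PD: pen down
Final: pos=(-19.107,11.98), heading=144, 7 segment(s) drawn

Answer: 144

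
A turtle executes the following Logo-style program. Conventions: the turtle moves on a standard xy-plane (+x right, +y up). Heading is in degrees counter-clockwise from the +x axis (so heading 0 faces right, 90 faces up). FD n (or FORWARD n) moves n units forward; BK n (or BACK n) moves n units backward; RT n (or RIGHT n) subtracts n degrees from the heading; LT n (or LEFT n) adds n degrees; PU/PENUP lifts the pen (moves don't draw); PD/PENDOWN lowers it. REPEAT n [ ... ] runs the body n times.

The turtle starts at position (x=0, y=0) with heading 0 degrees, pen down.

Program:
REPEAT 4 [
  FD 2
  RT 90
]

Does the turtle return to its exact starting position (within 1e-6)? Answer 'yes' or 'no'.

Answer: yes

Derivation:
Executing turtle program step by step:
Start: pos=(0,0), heading=0, pen down
REPEAT 4 [
  -- iteration 1/4 --
  FD 2: (0,0) -> (2,0) [heading=0, draw]
  RT 90: heading 0 -> 270
  -- iteration 2/4 --
  FD 2: (2,0) -> (2,-2) [heading=270, draw]
  RT 90: heading 270 -> 180
  -- iteration 3/4 --
  FD 2: (2,-2) -> (0,-2) [heading=180, draw]
  RT 90: heading 180 -> 90
  -- iteration 4/4 --
  FD 2: (0,-2) -> (0,0) [heading=90, draw]
  RT 90: heading 90 -> 0
]
Final: pos=(0,0), heading=0, 4 segment(s) drawn

Start position: (0, 0)
Final position: (0, 0)
Distance = 0; < 1e-6 -> CLOSED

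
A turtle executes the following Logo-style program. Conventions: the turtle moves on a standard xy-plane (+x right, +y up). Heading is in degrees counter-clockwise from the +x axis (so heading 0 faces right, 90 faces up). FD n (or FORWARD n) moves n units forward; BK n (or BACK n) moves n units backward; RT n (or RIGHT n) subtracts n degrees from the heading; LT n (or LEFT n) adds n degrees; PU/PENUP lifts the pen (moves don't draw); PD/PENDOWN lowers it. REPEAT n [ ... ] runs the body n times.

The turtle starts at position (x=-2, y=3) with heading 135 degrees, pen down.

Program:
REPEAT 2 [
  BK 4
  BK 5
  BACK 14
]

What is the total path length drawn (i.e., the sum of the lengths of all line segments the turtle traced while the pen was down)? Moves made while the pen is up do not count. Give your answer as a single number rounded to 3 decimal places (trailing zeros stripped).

Executing turtle program step by step:
Start: pos=(-2,3), heading=135, pen down
REPEAT 2 [
  -- iteration 1/2 --
  BK 4: (-2,3) -> (0.828,0.172) [heading=135, draw]
  BK 5: (0.828,0.172) -> (4.364,-3.364) [heading=135, draw]
  BK 14: (4.364,-3.364) -> (14.263,-13.263) [heading=135, draw]
  -- iteration 2/2 --
  BK 4: (14.263,-13.263) -> (17.092,-16.092) [heading=135, draw]
  BK 5: (17.092,-16.092) -> (20.627,-19.627) [heading=135, draw]
  BK 14: (20.627,-19.627) -> (30.527,-29.527) [heading=135, draw]
]
Final: pos=(30.527,-29.527), heading=135, 6 segment(s) drawn

Segment lengths:
  seg 1: (-2,3) -> (0.828,0.172), length = 4
  seg 2: (0.828,0.172) -> (4.364,-3.364), length = 5
  seg 3: (4.364,-3.364) -> (14.263,-13.263), length = 14
  seg 4: (14.263,-13.263) -> (17.092,-16.092), length = 4
  seg 5: (17.092,-16.092) -> (20.627,-19.627), length = 5
  seg 6: (20.627,-19.627) -> (30.527,-29.527), length = 14
Total = 46

Answer: 46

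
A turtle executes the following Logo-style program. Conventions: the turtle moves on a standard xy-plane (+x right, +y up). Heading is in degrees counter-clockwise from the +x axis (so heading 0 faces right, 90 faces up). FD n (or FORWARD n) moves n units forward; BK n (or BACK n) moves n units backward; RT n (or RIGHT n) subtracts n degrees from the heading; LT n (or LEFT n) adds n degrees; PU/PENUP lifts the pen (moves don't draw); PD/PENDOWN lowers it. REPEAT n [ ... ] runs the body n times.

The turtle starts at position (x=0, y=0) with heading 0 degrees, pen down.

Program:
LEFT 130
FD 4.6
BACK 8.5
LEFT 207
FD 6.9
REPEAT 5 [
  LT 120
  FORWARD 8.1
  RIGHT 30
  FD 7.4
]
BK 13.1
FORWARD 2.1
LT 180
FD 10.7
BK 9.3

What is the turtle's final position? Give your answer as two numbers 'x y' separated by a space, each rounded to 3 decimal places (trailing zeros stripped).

Executing turtle program step by step:
Start: pos=(0,0), heading=0, pen down
LT 130: heading 0 -> 130
FD 4.6: (0,0) -> (-2.957,3.524) [heading=130, draw]
BK 8.5: (-2.957,3.524) -> (2.507,-2.988) [heading=130, draw]
LT 207: heading 130 -> 337
FD 6.9: (2.507,-2.988) -> (8.858,-5.684) [heading=337, draw]
REPEAT 5 [
  -- iteration 1/5 --
  LT 120: heading 337 -> 97
  FD 8.1: (8.858,-5.684) -> (7.871,2.356) [heading=97, draw]
  RT 30: heading 97 -> 67
  FD 7.4: (7.871,2.356) -> (10.763,9.168) [heading=67, draw]
  -- iteration 2/5 --
  LT 120: heading 67 -> 187
  FD 8.1: (10.763,9.168) -> (2.723,8.181) [heading=187, draw]
  RT 30: heading 187 -> 157
  FD 7.4: (2.723,8.181) -> (-4.089,11.072) [heading=157, draw]
  -- iteration 3/5 --
  LT 120: heading 157 -> 277
  FD 8.1: (-4.089,11.072) -> (-3.102,3.032) [heading=277, draw]
  RT 30: heading 277 -> 247
  FD 7.4: (-3.102,3.032) -> (-5.993,-3.779) [heading=247, draw]
  -- iteration 4/5 --
  LT 120: heading 247 -> 7
  FD 8.1: (-5.993,-3.779) -> (2.047,-2.792) [heading=7, draw]
  RT 30: heading 7 -> 337
  FD 7.4: (2.047,-2.792) -> (8.858,-5.684) [heading=337, draw]
  -- iteration 5/5 --
  LT 120: heading 337 -> 97
  FD 8.1: (8.858,-5.684) -> (7.871,2.356) [heading=97, draw]
  RT 30: heading 97 -> 67
  FD 7.4: (7.871,2.356) -> (10.763,9.168) [heading=67, draw]
]
BK 13.1: (10.763,9.168) -> (5.644,-2.891) [heading=67, draw]
FD 2.1: (5.644,-2.891) -> (6.465,-0.958) [heading=67, draw]
LT 180: heading 67 -> 247
FD 10.7: (6.465,-0.958) -> (2.284,-10.807) [heading=247, draw]
BK 9.3: (2.284,-10.807) -> (5.918,-2.247) [heading=247, draw]
Final: pos=(5.918,-2.247), heading=247, 17 segment(s) drawn

Answer: 5.918 -2.247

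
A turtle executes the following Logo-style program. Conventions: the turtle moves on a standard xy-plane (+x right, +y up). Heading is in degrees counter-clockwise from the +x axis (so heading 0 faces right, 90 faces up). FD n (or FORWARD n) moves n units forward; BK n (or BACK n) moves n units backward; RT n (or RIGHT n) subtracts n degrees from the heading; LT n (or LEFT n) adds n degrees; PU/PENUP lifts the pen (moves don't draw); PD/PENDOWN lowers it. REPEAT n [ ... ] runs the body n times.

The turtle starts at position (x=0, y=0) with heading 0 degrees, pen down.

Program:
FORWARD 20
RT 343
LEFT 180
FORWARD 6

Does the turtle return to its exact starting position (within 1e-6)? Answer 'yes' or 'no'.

Answer: no

Derivation:
Executing turtle program step by step:
Start: pos=(0,0), heading=0, pen down
FD 20: (0,0) -> (20,0) [heading=0, draw]
RT 343: heading 0 -> 17
LT 180: heading 17 -> 197
FD 6: (20,0) -> (14.262,-1.754) [heading=197, draw]
Final: pos=(14.262,-1.754), heading=197, 2 segment(s) drawn

Start position: (0, 0)
Final position: (14.262, -1.754)
Distance = 14.37; >= 1e-6 -> NOT closed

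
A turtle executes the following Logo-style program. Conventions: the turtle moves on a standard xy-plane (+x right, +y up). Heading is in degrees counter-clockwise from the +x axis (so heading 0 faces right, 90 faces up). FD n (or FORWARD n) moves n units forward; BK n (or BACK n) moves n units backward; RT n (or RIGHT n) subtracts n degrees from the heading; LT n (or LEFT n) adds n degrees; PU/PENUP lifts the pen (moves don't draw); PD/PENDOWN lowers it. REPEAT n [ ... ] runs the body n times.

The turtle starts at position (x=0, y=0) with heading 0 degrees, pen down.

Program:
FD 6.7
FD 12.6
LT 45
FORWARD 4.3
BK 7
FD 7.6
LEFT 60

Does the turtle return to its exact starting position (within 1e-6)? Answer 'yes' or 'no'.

Answer: no

Derivation:
Executing turtle program step by step:
Start: pos=(0,0), heading=0, pen down
FD 6.7: (0,0) -> (6.7,0) [heading=0, draw]
FD 12.6: (6.7,0) -> (19.3,0) [heading=0, draw]
LT 45: heading 0 -> 45
FD 4.3: (19.3,0) -> (22.341,3.041) [heading=45, draw]
BK 7: (22.341,3.041) -> (17.391,-1.909) [heading=45, draw]
FD 7.6: (17.391,-1.909) -> (22.765,3.465) [heading=45, draw]
LT 60: heading 45 -> 105
Final: pos=(22.765,3.465), heading=105, 5 segment(s) drawn

Start position: (0, 0)
Final position: (22.765, 3.465)
Distance = 23.027; >= 1e-6 -> NOT closed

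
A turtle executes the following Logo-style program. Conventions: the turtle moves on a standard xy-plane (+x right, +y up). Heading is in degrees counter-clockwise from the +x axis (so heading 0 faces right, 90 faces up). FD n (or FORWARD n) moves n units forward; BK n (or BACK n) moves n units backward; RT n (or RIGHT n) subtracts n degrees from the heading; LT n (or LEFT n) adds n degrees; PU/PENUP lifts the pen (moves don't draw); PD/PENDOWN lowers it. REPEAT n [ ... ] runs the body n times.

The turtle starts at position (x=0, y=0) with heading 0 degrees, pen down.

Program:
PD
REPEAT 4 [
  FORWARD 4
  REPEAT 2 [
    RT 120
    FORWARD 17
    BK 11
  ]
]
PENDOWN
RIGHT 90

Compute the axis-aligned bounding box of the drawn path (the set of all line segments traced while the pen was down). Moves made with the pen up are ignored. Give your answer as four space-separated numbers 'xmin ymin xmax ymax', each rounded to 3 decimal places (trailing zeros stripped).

Executing turtle program step by step:
Start: pos=(0,0), heading=0, pen down
PD: pen down
REPEAT 4 [
  -- iteration 1/4 --
  FD 4: (0,0) -> (4,0) [heading=0, draw]
  REPEAT 2 [
    -- iteration 1/2 --
    RT 120: heading 0 -> 240
    FD 17: (4,0) -> (-4.5,-14.722) [heading=240, draw]
    BK 11: (-4.5,-14.722) -> (1,-5.196) [heading=240, draw]
    -- iteration 2/2 --
    RT 120: heading 240 -> 120
    FD 17: (1,-5.196) -> (-7.5,9.526) [heading=120, draw]
    BK 11: (-7.5,9.526) -> (-2,0) [heading=120, draw]
  ]
  -- iteration 2/4 --
  FD 4: (-2,0) -> (-4,3.464) [heading=120, draw]
  REPEAT 2 [
    -- iteration 1/2 --
    RT 120: heading 120 -> 0
    FD 17: (-4,3.464) -> (13,3.464) [heading=0, draw]
    BK 11: (13,3.464) -> (2,3.464) [heading=0, draw]
    -- iteration 2/2 --
    RT 120: heading 0 -> 240
    FD 17: (2,3.464) -> (-6.5,-11.258) [heading=240, draw]
    BK 11: (-6.5,-11.258) -> (-1,-1.732) [heading=240, draw]
  ]
  -- iteration 3/4 --
  FD 4: (-1,-1.732) -> (-3,-5.196) [heading=240, draw]
  REPEAT 2 [
    -- iteration 1/2 --
    RT 120: heading 240 -> 120
    FD 17: (-3,-5.196) -> (-11.5,9.526) [heading=120, draw]
    BK 11: (-11.5,9.526) -> (-6,0) [heading=120, draw]
    -- iteration 2/2 --
    RT 120: heading 120 -> 0
    FD 17: (-6,0) -> (11,0) [heading=0, draw]
    BK 11: (11,0) -> (0,0) [heading=0, draw]
  ]
  -- iteration 4/4 --
  FD 4: (0,0) -> (4,0) [heading=0, draw]
  REPEAT 2 [
    -- iteration 1/2 --
    RT 120: heading 0 -> 240
    FD 17: (4,0) -> (-4.5,-14.722) [heading=240, draw]
    BK 11: (-4.5,-14.722) -> (1,-5.196) [heading=240, draw]
    -- iteration 2/2 --
    RT 120: heading 240 -> 120
    FD 17: (1,-5.196) -> (-7.5,9.526) [heading=120, draw]
    BK 11: (-7.5,9.526) -> (-2,0) [heading=120, draw]
  ]
]
PD: pen down
RT 90: heading 120 -> 30
Final: pos=(-2,0), heading=30, 20 segment(s) drawn

Segment endpoints: x in {-11.5, -7.5, -7.5, -6.5, -6, -4.5, -4.5, -4, -3, -2, -2, -1, 0, 0, 1, 1, 2, 4, 4, 11, 13}, y in {-14.722, -14.722, -11.258, -5.196, -5.196, -1.732, 0, 0, 0, 0, 0, 0, 0, 3.464, 3.464, 3.464, 9.526, 9.526, 9.526}
xmin=-11.5, ymin=-14.722, xmax=13, ymax=9.526

Answer: -11.5 -14.722 13 9.526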